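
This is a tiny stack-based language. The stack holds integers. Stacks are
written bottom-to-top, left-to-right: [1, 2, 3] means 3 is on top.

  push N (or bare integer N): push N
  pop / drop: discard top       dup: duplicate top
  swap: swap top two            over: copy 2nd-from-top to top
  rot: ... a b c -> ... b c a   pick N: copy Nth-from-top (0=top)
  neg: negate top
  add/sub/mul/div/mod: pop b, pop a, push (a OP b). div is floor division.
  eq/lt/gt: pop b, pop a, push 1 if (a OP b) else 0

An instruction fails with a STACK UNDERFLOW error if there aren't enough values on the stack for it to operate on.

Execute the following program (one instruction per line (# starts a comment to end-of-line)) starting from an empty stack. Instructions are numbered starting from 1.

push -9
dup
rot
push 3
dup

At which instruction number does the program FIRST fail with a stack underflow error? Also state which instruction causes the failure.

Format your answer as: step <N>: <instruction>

Step 1 ('push -9'): stack = [-9], depth = 1
Step 2 ('dup'): stack = [-9, -9], depth = 2
Step 3 ('rot'): needs 3 value(s) but depth is 2 — STACK UNDERFLOW

Answer: step 3: rot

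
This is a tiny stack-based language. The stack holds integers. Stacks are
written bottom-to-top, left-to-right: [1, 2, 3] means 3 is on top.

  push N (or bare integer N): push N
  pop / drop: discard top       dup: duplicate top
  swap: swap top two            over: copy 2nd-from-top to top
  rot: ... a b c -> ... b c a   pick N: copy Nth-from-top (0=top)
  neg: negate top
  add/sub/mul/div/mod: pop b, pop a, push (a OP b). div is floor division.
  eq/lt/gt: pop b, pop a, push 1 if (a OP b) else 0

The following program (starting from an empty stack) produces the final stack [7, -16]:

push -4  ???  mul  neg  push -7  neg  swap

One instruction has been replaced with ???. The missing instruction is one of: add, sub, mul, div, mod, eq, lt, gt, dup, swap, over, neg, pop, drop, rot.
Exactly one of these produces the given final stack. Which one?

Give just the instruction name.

Answer: dup

Derivation:
Stack before ???: [-4]
Stack after ???:  [-4, -4]
The instruction that transforms [-4] -> [-4, -4] is: dup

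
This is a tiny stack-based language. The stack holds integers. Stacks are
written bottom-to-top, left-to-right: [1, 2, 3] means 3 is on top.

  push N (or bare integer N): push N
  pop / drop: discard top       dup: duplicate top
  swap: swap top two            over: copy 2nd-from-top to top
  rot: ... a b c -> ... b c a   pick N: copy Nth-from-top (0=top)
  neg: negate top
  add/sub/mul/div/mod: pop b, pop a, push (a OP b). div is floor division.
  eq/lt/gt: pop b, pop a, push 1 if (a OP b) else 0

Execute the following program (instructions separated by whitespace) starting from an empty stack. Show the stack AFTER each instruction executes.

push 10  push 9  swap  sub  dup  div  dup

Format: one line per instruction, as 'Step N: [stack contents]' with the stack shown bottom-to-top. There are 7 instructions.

Step 1: [10]
Step 2: [10, 9]
Step 3: [9, 10]
Step 4: [-1]
Step 5: [-1, -1]
Step 6: [1]
Step 7: [1, 1]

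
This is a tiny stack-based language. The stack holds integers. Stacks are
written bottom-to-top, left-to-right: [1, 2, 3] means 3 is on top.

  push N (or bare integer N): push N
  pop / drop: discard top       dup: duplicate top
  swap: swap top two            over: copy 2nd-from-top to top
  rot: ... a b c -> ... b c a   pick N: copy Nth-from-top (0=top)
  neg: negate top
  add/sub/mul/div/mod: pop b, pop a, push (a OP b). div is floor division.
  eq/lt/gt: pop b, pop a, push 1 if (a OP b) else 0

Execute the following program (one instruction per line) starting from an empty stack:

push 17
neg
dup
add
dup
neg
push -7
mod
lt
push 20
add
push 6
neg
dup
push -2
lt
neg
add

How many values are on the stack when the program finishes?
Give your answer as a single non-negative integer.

Answer: 2

Derivation:
After 'push 17': stack = [17] (depth 1)
After 'neg': stack = [-17] (depth 1)
After 'dup': stack = [-17, -17] (depth 2)
After 'add': stack = [-34] (depth 1)
After 'dup': stack = [-34, -34] (depth 2)
After 'neg': stack = [-34, 34] (depth 2)
After 'push -7': stack = [-34, 34, -7] (depth 3)
After 'mod': stack = [-34, -1] (depth 2)
After 'lt': stack = [1] (depth 1)
After 'push 20': stack = [1, 20] (depth 2)
After 'add': stack = [21] (depth 1)
After 'push 6': stack = [21, 6] (depth 2)
After 'neg': stack = [21, -6] (depth 2)
After 'dup': stack = [21, -6, -6] (depth 3)
After 'push -2': stack = [21, -6, -6, -2] (depth 4)
After 'lt': stack = [21, -6, 1] (depth 3)
After 'neg': stack = [21, -6, -1] (depth 3)
After 'add': stack = [21, -7] (depth 2)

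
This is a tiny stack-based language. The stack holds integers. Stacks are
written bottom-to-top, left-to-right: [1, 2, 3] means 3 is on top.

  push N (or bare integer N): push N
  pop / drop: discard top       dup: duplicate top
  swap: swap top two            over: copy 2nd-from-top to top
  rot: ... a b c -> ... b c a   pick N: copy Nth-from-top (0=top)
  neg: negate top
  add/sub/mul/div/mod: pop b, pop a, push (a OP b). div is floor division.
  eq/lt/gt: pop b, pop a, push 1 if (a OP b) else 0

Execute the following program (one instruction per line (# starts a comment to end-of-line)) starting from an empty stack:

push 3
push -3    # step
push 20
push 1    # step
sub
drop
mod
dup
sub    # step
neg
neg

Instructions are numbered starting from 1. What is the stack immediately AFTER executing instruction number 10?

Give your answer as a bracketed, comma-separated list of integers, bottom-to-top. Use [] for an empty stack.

Answer: [0]

Derivation:
Step 1 ('push 3'): [3]
Step 2 ('push -3'): [3, -3]
Step 3 ('push 20'): [3, -3, 20]
Step 4 ('push 1'): [3, -3, 20, 1]
Step 5 ('sub'): [3, -3, 19]
Step 6 ('drop'): [3, -3]
Step 7 ('mod'): [0]
Step 8 ('dup'): [0, 0]
Step 9 ('sub'): [0]
Step 10 ('neg'): [0]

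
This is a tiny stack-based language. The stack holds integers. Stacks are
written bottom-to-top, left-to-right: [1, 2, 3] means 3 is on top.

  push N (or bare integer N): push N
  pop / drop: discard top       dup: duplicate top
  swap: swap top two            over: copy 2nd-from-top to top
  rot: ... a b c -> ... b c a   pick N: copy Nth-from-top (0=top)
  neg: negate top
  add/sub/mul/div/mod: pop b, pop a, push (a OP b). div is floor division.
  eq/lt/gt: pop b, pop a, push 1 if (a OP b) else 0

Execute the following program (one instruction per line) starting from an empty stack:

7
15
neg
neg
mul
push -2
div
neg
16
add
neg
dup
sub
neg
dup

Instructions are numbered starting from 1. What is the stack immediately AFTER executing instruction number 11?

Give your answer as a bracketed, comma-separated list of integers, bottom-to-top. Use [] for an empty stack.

Answer: [-69]

Derivation:
Step 1 ('7'): [7]
Step 2 ('15'): [7, 15]
Step 3 ('neg'): [7, -15]
Step 4 ('neg'): [7, 15]
Step 5 ('mul'): [105]
Step 6 ('push -2'): [105, -2]
Step 7 ('div'): [-53]
Step 8 ('neg'): [53]
Step 9 ('16'): [53, 16]
Step 10 ('add'): [69]
Step 11 ('neg'): [-69]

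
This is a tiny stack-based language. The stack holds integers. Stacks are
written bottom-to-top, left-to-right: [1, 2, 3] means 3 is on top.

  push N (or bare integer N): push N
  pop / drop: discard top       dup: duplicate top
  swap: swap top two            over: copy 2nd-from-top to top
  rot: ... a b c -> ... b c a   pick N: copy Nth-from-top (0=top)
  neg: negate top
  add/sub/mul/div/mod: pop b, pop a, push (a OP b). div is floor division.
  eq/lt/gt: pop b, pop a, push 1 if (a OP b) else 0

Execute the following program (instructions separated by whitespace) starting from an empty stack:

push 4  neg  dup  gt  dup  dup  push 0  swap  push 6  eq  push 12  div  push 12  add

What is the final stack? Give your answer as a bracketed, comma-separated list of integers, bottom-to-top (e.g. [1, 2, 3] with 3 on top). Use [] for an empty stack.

Answer: [0, 0, 0, 12]

Derivation:
After 'push 4': [4]
After 'neg': [-4]
After 'dup': [-4, -4]
After 'gt': [0]
After 'dup': [0, 0]
After 'dup': [0, 0, 0]
After 'push 0': [0, 0, 0, 0]
After 'swap': [0, 0, 0, 0]
After 'push 6': [0, 0, 0, 0, 6]
After 'eq': [0, 0, 0, 0]
After 'push 12': [0, 0, 0, 0, 12]
After 'div': [0, 0, 0, 0]
After 'push 12': [0, 0, 0, 0, 12]
After 'add': [0, 0, 0, 12]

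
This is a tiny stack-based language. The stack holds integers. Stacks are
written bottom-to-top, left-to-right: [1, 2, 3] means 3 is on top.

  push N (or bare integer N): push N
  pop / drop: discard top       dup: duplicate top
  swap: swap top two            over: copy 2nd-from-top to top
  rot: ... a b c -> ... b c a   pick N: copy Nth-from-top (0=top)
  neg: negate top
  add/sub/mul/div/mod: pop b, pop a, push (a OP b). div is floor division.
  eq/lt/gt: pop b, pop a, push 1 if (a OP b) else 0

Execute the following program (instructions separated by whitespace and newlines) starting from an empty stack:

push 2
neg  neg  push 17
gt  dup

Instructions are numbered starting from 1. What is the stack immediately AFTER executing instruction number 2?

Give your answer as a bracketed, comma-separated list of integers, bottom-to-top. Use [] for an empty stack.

Answer: [-2]

Derivation:
Step 1 ('push 2'): [2]
Step 2 ('neg'): [-2]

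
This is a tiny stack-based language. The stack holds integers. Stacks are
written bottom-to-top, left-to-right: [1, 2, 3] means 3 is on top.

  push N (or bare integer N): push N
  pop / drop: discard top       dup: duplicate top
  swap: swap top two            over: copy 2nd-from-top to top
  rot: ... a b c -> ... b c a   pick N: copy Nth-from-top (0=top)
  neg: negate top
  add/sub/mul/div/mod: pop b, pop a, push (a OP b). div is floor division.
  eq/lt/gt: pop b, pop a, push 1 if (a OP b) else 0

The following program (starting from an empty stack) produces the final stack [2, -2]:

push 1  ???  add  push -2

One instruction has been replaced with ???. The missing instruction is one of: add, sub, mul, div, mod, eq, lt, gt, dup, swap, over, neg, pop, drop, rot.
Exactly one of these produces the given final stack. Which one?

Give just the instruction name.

Answer: dup

Derivation:
Stack before ???: [1]
Stack after ???:  [1, 1]
The instruction that transforms [1] -> [1, 1] is: dup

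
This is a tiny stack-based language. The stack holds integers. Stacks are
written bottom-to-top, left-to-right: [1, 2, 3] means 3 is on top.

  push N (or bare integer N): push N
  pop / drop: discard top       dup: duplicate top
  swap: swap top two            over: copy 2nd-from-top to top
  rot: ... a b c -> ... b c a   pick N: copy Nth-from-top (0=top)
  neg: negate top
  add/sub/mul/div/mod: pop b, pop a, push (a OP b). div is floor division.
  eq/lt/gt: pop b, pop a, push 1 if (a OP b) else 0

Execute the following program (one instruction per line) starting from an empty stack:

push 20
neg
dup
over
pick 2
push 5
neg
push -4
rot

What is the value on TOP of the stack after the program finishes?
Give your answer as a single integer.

Answer: -20

Derivation:
After 'push 20': [20]
After 'neg': [-20]
After 'dup': [-20, -20]
After 'over': [-20, -20, -20]
After 'pick 2': [-20, -20, -20, -20]
After 'push 5': [-20, -20, -20, -20, 5]
After 'neg': [-20, -20, -20, -20, -5]
After 'push -4': [-20, -20, -20, -20, -5, -4]
After 'rot': [-20, -20, -20, -5, -4, -20]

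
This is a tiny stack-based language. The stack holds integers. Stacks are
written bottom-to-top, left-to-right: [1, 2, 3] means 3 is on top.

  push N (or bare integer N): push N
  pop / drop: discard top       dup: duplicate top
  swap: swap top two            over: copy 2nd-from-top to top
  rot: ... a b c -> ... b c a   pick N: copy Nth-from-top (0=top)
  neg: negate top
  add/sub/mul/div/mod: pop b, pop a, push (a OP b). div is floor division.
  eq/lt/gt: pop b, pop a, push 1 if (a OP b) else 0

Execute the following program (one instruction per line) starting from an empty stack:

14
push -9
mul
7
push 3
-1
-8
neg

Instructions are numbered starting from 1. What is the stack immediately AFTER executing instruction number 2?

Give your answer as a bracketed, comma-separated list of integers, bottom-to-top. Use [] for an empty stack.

Step 1 ('14'): [14]
Step 2 ('push -9'): [14, -9]

Answer: [14, -9]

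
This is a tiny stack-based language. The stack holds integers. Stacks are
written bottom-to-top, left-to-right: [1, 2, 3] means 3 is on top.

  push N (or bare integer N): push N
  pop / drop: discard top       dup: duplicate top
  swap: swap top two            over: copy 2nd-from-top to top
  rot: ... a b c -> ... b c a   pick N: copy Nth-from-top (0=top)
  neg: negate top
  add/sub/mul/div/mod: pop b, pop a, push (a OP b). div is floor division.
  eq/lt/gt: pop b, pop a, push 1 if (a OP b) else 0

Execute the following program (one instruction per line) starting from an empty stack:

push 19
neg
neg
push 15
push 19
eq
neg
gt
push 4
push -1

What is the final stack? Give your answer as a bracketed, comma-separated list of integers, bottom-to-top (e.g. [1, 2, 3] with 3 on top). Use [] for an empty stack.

Answer: [1, 4, -1]

Derivation:
After 'push 19': [19]
After 'neg': [-19]
After 'neg': [19]
After 'push 15': [19, 15]
After 'push 19': [19, 15, 19]
After 'eq': [19, 0]
After 'neg': [19, 0]
After 'gt': [1]
After 'push 4': [1, 4]
After 'push -1': [1, 4, -1]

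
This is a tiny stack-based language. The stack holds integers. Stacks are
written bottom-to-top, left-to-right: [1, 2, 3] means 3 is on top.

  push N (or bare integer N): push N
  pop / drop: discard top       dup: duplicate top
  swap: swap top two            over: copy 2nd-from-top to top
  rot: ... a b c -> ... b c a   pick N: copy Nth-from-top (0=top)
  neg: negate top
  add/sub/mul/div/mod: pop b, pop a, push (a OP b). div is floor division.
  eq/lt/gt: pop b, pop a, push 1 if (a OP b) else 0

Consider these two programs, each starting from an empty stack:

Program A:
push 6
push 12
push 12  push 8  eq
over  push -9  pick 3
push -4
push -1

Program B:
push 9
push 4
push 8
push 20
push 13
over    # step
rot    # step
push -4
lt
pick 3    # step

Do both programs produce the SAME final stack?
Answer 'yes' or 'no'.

Answer: no

Derivation:
Program A trace:
  After 'push 6': [6]
  After 'push 12': [6, 12]
  After 'push 12': [6, 12, 12]
  After 'push 8': [6, 12, 12, 8]
  After 'eq': [6, 12, 0]
  After 'over': [6, 12, 0, 12]
  After 'push -9': [6, 12, 0, 12, -9]
  After 'pick 3': [6, 12, 0, 12, -9, 12]
  After 'push -4': [6, 12, 0, 12, -9, 12, -4]
  After 'push -1': [6, 12, 0, 12, -9, 12, -4, -1]
Program A final stack: [6, 12, 0, 12, -9, 12, -4, -1]

Program B trace:
  After 'push 9': [9]
  After 'push 4': [9, 4]
  After 'push 8': [9, 4, 8]
  After 'push 20': [9, 4, 8, 20]
  After 'push 13': [9, 4, 8, 20, 13]
  After 'over': [9, 4, 8, 20, 13, 20]
  After 'rot': [9, 4, 8, 13, 20, 20]
  After 'push -4': [9, 4, 8, 13, 20, 20, -4]
  After 'lt': [9, 4, 8, 13, 20, 0]
  After 'pick 3': [9, 4, 8, 13, 20, 0, 8]
Program B final stack: [9, 4, 8, 13, 20, 0, 8]
Same: no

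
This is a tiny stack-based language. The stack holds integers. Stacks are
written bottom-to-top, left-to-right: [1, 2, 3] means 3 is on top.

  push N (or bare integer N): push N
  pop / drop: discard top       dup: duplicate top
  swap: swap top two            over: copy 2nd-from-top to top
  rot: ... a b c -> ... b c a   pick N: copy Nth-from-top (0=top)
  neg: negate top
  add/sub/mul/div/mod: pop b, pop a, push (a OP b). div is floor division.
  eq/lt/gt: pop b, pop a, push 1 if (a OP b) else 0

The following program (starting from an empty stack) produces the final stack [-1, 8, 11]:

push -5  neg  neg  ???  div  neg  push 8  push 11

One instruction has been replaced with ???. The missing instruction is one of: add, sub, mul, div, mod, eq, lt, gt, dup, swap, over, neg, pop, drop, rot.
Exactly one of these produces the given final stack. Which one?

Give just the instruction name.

Stack before ???: [-5]
Stack after ???:  [-5, -5]
The instruction that transforms [-5] -> [-5, -5] is: dup

Answer: dup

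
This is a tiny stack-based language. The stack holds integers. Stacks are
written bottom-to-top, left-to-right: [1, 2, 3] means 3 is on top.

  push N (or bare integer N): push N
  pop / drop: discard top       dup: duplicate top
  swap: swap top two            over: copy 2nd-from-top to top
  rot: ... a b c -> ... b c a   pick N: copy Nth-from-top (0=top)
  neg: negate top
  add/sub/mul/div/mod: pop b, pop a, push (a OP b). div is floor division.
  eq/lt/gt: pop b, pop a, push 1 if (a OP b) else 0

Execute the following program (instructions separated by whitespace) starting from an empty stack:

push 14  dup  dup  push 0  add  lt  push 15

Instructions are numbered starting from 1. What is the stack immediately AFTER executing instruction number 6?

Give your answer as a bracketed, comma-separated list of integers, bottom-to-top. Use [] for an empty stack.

Answer: [14, 0]

Derivation:
Step 1 ('push 14'): [14]
Step 2 ('dup'): [14, 14]
Step 3 ('dup'): [14, 14, 14]
Step 4 ('push 0'): [14, 14, 14, 0]
Step 5 ('add'): [14, 14, 14]
Step 6 ('lt'): [14, 0]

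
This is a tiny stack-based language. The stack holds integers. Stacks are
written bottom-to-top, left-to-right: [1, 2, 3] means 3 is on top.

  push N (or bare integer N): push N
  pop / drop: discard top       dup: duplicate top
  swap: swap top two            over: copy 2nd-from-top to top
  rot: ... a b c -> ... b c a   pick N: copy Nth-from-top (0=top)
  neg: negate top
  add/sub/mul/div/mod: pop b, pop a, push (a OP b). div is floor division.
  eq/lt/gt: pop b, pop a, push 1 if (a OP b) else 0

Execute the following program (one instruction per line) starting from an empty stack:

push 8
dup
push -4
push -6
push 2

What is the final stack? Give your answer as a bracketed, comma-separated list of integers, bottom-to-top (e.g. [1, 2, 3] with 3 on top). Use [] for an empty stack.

Answer: [8, 8, -4, -6, 2]

Derivation:
After 'push 8': [8]
After 'dup': [8, 8]
After 'push -4': [8, 8, -4]
After 'push -6': [8, 8, -4, -6]
After 'push 2': [8, 8, -4, -6, 2]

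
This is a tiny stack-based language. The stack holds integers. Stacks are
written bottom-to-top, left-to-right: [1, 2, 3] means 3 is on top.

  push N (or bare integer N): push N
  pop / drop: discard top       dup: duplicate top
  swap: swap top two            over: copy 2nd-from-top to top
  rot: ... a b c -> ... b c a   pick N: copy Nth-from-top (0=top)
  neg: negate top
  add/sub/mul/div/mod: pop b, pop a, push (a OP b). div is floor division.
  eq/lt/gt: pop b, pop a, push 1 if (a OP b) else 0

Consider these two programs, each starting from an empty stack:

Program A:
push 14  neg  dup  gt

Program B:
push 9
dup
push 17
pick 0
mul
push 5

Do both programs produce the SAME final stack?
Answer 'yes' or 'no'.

Program A trace:
  After 'push 14': [14]
  After 'neg': [-14]
  After 'dup': [-14, -14]
  After 'gt': [0]
Program A final stack: [0]

Program B trace:
  After 'push 9': [9]
  After 'dup': [9, 9]
  After 'push 17': [9, 9, 17]
  After 'pick 0': [9, 9, 17, 17]
  After 'mul': [9, 9, 289]
  After 'push 5': [9, 9, 289, 5]
Program B final stack: [9, 9, 289, 5]
Same: no

Answer: no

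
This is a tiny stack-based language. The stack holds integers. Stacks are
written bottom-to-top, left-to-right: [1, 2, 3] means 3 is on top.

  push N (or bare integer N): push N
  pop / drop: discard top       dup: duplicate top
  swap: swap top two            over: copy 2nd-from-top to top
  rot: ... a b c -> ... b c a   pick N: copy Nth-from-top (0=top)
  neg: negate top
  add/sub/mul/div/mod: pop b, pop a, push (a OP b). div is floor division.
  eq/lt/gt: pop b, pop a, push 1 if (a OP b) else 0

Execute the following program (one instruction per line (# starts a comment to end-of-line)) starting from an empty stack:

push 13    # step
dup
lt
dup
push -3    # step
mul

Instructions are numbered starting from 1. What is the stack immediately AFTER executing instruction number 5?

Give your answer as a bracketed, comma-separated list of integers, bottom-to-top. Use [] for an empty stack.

Step 1 ('push 13'): [13]
Step 2 ('dup'): [13, 13]
Step 3 ('lt'): [0]
Step 4 ('dup'): [0, 0]
Step 5 ('push -3'): [0, 0, -3]

Answer: [0, 0, -3]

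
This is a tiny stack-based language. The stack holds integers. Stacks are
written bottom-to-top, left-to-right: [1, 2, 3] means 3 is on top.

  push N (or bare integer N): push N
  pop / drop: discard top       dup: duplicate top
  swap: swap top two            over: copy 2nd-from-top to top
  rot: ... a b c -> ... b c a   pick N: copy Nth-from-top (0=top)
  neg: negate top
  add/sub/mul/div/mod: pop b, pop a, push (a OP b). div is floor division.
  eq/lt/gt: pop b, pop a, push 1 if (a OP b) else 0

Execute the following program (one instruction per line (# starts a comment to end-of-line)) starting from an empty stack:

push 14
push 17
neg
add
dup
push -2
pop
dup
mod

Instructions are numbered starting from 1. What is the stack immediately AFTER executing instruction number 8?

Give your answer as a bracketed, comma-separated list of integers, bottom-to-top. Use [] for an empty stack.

Answer: [-3, -3, -3]

Derivation:
Step 1 ('push 14'): [14]
Step 2 ('push 17'): [14, 17]
Step 3 ('neg'): [14, -17]
Step 4 ('add'): [-3]
Step 5 ('dup'): [-3, -3]
Step 6 ('push -2'): [-3, -3, -2]
Step 7 ('pop'): [-3, -3]
Step 8 ('dup'): [-3, -3, -3]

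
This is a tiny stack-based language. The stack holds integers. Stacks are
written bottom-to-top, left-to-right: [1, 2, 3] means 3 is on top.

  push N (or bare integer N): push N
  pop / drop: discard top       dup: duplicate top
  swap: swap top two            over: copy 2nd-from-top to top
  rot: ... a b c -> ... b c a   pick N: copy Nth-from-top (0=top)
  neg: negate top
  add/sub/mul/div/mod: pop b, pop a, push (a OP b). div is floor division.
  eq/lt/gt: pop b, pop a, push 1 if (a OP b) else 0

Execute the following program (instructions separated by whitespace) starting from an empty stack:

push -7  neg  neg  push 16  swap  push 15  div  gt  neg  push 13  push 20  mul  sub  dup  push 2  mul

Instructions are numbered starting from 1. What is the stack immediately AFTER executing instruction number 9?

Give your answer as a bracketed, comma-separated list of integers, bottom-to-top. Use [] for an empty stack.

Step 1 ('push -7'): [-7]
Step 2 ('neg'): [7]
Step 3 ('neg'): [-7]
Step 4 ('push 16'): [-7, 16]
Step 5 ('swap'): [16, -7]
Step 6 ('push 15'): [16, -7, 15]
Step 7 ('div'): [16, -1]
Step 8 ('gt'): [1]
Step 9 ('neg'): [-1]

Answer: [-1]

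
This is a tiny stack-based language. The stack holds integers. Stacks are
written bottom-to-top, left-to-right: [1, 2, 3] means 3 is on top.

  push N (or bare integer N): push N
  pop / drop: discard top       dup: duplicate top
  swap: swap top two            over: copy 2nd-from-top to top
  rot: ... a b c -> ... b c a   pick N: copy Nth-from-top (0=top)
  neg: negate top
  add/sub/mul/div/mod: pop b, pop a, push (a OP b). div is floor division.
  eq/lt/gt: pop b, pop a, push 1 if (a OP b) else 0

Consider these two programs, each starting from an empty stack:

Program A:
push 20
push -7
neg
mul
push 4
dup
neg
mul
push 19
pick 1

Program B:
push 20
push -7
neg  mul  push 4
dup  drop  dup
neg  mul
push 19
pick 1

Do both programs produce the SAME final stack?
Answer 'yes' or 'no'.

Answer: yes

Derivation:
Program A trace:
  After 'push 20': [20]
  After 'push -7': [20, -7]
  After 'neg': [20, 7]
  After 'mul': [140]
  After 'push 4': [140, 4]
  After 'dup': [140, 4, 4]
  After 'neg': [140, 4, -4]
  After 'mul': [140, -16]
  After 'push 19': [140, -16, 19]
  After 'pick 1': [140, -16, 19, -16]
Program A final stack: [140, -16, 19, -16]

Program B trace:
  After 'push 20': [20]
  After 'push -7': [20, -7]
  After 'neg': [20, 7]
  After 'mul': [140]
  After 'push 4': [140, 4]
  After 'dup': [140, 4, 4]
  After 'drop': [140, 4]
  After 'dup': [140, 4, 4]
  After 'neg': [140, 4, -4]
  After 'mul': [140, -16]
  After 'push 19': [140, -16, 19]
  After 'pick 1': [140, -16, 19, -16]
Program B final stack: [140, -16, 19, -16]
Same: yes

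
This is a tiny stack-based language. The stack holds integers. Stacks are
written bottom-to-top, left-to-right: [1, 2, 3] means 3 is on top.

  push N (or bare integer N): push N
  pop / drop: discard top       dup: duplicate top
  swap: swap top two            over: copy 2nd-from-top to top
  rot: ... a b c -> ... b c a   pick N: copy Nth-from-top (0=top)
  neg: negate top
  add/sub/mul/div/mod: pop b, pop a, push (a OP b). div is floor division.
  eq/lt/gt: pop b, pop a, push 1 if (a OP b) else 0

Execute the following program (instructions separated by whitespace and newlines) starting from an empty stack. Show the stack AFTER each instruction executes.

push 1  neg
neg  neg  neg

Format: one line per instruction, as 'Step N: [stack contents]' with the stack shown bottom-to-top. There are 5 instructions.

Step 1: [1]
Step 2: [-1]
Step 3: [1]
Step 4: [-1]
Step 5: [1]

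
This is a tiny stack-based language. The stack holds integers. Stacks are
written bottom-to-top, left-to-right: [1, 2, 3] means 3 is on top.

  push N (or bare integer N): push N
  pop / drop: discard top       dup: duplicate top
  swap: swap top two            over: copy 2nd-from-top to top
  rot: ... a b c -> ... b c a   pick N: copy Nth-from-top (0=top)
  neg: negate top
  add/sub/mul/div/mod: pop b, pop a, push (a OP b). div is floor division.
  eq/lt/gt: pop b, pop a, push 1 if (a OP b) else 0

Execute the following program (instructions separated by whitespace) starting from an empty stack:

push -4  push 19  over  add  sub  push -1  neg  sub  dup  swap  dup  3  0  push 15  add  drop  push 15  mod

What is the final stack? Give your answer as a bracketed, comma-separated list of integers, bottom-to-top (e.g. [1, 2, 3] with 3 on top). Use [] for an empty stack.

After 'push -4': [-4]
After 'push 19': [-4, 19]
After 'over': [-4, 19, -4]
After 'add': [-4, 15]
After 'sub': [-19]
After 'push -1': [-19, -1]
After 'neg': [-19, 1]
After 'sub': [-20]
After 'dup': [-20, -20]
After 'swap': [-20, -20]
After 'dup': [-20, -20, -20]
After 'push 3': [-20, -20, -20, 3]
After 'push 0': [-20, -20, -20, 3, 0]
After 'push 15': [-20, -20, -20, 3, 0, 15]
After 'add': [-20, -20, -20, 3, 15]
After 'drop': [-20, -20, -20, 3]
After 'push 15': [-20, -20, -20, 3, 15]
After 'mod': [-20, -20, -20, 3]

Answer: [-20, -20, -20, 3]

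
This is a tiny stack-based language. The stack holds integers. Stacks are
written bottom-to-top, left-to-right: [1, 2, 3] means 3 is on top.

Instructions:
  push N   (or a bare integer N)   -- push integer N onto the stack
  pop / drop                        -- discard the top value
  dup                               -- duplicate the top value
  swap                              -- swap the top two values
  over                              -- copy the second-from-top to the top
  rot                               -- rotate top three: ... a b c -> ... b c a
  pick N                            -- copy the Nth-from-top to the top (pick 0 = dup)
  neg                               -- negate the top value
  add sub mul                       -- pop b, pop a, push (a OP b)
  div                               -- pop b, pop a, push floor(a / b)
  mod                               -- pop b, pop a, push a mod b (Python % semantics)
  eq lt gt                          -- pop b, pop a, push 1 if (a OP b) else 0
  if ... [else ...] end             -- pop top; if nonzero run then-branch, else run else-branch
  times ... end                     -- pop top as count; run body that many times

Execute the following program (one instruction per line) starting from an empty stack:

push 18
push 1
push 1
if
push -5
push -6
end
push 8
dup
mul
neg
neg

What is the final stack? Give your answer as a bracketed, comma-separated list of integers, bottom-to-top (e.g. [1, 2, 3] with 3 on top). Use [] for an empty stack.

Answer: [18, 1, -5, -6, 64]

Derivation:
After 'push 18': [18]
After 'push 1': [18, 1]
After 'push 1': [18, 1, 1]
After 'if': [18, 1]
After 'push -5': [18, 1, -5]
After 'push -6': [18, 1, -5, -6]
After 'push 8': [18, 1, -5, -6, 8]
After 'dup': [18, 1, -5, -6, 8, 8]
After 'mul': [18, 1, -5, -6, 64]
After 'neg': [18, 1, -5, -6, -64]
After 'neg': [18, 1, -5, -6, 64]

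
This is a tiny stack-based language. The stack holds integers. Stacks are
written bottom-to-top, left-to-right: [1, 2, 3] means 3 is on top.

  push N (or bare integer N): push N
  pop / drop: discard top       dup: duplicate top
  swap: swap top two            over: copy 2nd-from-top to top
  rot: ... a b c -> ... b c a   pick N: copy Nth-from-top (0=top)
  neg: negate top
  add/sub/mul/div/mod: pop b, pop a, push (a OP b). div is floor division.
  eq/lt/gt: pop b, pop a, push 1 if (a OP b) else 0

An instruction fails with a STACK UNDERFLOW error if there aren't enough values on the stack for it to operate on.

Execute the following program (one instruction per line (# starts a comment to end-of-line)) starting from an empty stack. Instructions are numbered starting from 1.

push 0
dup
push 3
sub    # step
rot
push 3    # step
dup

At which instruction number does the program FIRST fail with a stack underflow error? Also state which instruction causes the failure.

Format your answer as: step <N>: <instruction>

Answer: step 5: rot

Derivation:
Step 1 ('push 0'): stack = [0], depth = 1
Step 2 ('dup'): stack = [0, 0], depth = 2
Step 3 ('push 3'): stack = [0, 0, 3], depth = 3
Step 4 ('sub'): stack = [0, -3], depth = 2
Step 5 ('rot'): needs 3 value(s) but depth is 2 — STACK UNDERFLOW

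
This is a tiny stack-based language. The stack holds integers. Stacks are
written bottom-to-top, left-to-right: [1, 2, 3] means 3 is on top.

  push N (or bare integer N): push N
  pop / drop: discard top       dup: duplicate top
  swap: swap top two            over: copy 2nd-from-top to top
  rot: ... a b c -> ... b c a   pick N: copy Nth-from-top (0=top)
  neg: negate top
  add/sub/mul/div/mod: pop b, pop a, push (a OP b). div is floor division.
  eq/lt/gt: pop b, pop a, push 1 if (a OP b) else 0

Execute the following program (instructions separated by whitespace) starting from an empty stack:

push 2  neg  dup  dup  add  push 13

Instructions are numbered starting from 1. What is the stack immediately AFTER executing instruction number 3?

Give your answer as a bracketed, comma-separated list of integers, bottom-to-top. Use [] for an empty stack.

Answer: [-2, -2]

Derivation:
Step 1 ('push 2'): [2]
Step 2 ('neg'): [-2]
Step 3 ('dup'): [-2, -2]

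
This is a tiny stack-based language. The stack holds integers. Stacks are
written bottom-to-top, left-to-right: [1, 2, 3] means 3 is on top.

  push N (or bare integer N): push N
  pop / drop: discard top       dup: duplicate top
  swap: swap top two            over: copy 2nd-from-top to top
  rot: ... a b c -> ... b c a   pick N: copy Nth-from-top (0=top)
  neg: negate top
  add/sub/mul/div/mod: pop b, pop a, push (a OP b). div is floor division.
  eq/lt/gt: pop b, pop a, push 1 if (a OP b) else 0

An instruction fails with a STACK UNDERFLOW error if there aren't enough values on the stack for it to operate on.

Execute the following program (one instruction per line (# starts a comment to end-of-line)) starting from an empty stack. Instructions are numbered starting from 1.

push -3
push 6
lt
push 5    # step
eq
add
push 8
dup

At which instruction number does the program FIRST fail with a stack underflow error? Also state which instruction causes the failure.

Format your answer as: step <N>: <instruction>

Step 1 ('push -3'): stack = [-3], depth = 1
Step 2 ('push 6'): stack = [-3, 6], depth = 2
Step 3 ('lt'): stack = [1], depth = 1
Step 4 ('push 5'): stack = [1, 5], depth = 2
Step 5 ('eq'): stack = [0], depth = 1
Step 6 ('add'): needs 2 value(s) but depth is 1 — STACK UNDERFLOW

Answer: step 6: add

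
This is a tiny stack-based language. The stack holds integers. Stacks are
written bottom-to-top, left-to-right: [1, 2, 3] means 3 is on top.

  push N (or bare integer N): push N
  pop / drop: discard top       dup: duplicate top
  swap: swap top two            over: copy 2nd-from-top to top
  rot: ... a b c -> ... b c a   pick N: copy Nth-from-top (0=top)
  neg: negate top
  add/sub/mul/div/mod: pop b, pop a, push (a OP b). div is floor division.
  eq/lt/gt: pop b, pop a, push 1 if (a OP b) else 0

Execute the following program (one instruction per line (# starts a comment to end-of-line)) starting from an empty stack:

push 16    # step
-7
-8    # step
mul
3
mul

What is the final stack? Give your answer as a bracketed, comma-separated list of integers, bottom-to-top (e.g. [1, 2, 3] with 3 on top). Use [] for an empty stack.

After 'push 16': [16]
After 'push -7': [16, -7]
After 'push -8': [16, -7, -8]
After 'mul': [16, 56]
After 'push 3': [16, 56, 3]
After 'mul': [16, 168]

Answer: [16, 168]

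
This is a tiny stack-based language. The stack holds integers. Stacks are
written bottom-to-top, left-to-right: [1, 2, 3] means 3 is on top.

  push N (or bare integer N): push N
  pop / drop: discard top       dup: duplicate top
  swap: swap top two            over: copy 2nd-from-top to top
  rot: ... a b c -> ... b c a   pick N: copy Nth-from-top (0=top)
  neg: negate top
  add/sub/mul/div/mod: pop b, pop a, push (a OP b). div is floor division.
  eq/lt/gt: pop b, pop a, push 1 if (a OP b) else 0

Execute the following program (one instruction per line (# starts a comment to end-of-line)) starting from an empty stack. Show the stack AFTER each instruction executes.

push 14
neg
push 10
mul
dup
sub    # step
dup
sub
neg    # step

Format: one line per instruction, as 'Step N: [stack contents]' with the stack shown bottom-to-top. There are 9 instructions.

Step 1: [14]
Step 2: [-14]
Step 3: [-14, 10]
Step 4: [-140]
Step 5: [-140, -140]
Step 6: [0]
Step 7: [0, 0]
Step 8: [0]
Step 9: [0]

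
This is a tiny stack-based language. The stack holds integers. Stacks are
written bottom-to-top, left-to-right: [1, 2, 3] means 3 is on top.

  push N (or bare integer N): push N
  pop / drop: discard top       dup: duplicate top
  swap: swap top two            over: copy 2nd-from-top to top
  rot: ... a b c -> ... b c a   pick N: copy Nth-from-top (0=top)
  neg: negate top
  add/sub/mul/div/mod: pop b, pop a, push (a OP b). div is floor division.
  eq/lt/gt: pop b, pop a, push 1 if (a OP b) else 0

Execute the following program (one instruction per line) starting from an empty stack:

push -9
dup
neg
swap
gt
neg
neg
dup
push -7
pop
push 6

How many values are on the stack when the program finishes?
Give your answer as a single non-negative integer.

Answer: 3

Derivation:
After 'push -9': stack = [-9] (depth 1)
After 'dup': stack = [-9, -9] (depth 2)
After 'neg': stack = [-9, 9] (depth 2)
After 'swap': stack = [9, -9] (depth 2)
After 'gt': stack = [1] (depth 1)
After 'neg': stack = [-1] (depth 1)
After 'neg': stack = [1] (depth 1)
After 'dup': stack = [1, 1] (depth 2)
After 'push -7': stack = [1, 1, -7] (depth 3)
After 'pop': stack = [1, 1] (depth 2)
After 'push 6': stack = [1, 1, 6] (depth 3)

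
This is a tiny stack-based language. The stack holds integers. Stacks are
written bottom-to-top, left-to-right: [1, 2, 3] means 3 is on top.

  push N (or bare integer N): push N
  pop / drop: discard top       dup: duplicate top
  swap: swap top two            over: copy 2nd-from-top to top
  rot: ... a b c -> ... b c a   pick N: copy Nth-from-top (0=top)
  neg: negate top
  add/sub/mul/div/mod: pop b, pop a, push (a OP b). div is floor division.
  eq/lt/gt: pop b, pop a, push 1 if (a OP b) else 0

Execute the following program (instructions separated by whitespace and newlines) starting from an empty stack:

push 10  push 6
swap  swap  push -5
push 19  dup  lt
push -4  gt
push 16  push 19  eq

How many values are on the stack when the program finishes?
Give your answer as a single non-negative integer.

Answer: 5

Derivation:
After 'push 10': stack = [10] (depth 1)
After 'push 6': stack = [10, 6] (depth 2)
After 'swap': stack = [6, 10] (depth 2)
After 'swap': stack = [10, 6] (depth 2)
After 'push -5': stack = [10, 6, -5] (depth 3)
After 'push 19': stack = [10, 6, -5, 19] (depth 4)
After 'dup': stack = [10, 6, -5, 19, 19] (depth 5)
After 'lt': stack = [10, 6, -5, 0] (depth 4)
After 'push -4': stack = [10, 6, -5, 0, -4] (depth 5)
After 'gt': stack = [10, 6, -5, 1] (depth 4)
After 'push 16': stack = [10, 6, -5, 1, 16] (depth 5)
After 'push 19': stack = [10, 6, -5, 1, 16, 19] (depth 6)
After 'eq': stack = [10, 6, -5, 1, 0] (depth 5)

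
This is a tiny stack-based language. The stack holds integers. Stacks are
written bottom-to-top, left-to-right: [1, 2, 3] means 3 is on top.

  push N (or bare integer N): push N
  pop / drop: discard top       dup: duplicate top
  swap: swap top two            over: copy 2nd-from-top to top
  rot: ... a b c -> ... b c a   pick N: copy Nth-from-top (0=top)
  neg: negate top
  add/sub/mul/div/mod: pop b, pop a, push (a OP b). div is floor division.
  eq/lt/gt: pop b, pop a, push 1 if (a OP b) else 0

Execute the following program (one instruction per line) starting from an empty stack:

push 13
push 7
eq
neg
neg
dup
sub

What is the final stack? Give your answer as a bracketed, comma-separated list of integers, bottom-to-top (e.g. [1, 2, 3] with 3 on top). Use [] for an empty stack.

Answer: [0]

Derivation:
After 'push 13': [13]
After 'push 7': [13, 7]
After 'eq': [0]
After 'neg': [0]
After 'neg': [0]
After 'dup': [0, 0]
After 'sub': [0]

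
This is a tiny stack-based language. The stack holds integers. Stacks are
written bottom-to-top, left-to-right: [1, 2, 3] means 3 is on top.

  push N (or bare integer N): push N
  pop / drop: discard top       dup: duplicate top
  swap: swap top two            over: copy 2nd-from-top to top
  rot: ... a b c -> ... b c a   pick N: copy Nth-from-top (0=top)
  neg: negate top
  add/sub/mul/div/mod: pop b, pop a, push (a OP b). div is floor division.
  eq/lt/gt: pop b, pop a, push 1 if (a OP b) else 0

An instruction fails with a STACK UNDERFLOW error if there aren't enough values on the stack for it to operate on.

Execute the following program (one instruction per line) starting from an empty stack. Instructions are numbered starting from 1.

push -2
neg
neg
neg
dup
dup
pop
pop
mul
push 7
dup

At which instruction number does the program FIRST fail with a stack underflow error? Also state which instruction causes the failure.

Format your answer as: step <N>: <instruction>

Step 1 ('push -2'): stack = [-2], depth = 1
Step 2 ('neg'): stack = [2], depth = 1
Step 3 ('neg'): stack = [-2], depth = 1
Step 4 ('neg'): stack = [2], depth = 1
Step 5 ('dup'): stack = [2, 2], depth = 2
Step 6 ('dup'): stack = [2, 2, 2], depth = 3
Step 7 ('pop'): stack = [2, 2], depth = 2
Step 8 ('pop'): stack = [2], depth = 1
Step 9 ('mul'): needs 2 value(s) but depth is 1 — STACK UNDERFLOW

Answer: step 9: mul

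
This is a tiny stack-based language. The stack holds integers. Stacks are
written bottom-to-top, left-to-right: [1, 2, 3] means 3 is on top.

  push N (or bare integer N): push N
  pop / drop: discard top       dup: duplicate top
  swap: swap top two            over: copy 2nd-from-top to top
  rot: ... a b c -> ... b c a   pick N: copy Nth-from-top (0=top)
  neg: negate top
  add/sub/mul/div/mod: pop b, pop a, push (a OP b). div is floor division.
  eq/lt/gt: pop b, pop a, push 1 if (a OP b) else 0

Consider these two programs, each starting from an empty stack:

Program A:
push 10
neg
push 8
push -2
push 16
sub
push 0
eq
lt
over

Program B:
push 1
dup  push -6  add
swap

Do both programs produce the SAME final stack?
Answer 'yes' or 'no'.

Answer: no

Derivation:
Program A trace:
  After 'push 10': [10]
  After 'neg': [-10]
  After 'push 8': [-10, 8]
  After 'push -2': [-10, 8, -2]
  After 'push 16': [-10, 8, -2, 16]
  After 'sub': [-10, 8, -18]
  After 'push 0': [-10, 8, -18, 0]
  After 'eq': [-10, 8, 0]
  After 'lt': [-10, 0]
  After 'over': [-10, 0, -10]
Program A final stack: [-10, 0, -10]

Program B trace:
  After 'push 1': [1]
  After 'dup': [1, 1]
  After 'push -6': [1, 1, -6]
  After 'add': [1, -5]
  After 'swap': [-5, 1]
Program B final stack: [-5, 1]
Same: no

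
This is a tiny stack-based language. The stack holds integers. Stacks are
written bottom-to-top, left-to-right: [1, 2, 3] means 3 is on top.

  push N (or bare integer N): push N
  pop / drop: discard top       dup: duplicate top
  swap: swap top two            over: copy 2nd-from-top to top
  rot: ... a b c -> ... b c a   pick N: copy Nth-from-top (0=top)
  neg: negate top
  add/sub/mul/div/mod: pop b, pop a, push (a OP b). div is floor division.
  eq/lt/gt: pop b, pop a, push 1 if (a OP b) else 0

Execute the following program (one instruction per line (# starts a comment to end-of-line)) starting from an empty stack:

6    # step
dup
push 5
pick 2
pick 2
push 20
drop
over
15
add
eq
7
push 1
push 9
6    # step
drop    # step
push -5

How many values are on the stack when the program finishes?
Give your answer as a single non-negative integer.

Answer: 9

Derivation:
After 'push 6': stack = [6] (depth 1)
After 'dup': stack = [6, 6] (depth 2)
After 'push 5': stack = [6, 6, 5] (depth 3)
After 'pick 2': stack = [6, 6, 5, 6] (depth 4)
After 'pick 2': stack = [6, 6, 5, 6, 6] (depth 5)
After 'push 20': stack = [6, 6, 5, 6, 6, 20] (depth 6)
After 'drop': stack = [6, 6, 5, 6, 6] (depth 5)
After 'over': stack = [6, 6, 5, 6, 6, 6] (depth 6)
After 'push 15': stack = [6, 6, 5, 6, 6, 6, 15] (depth 7)
After 'add': stack = [6, 6, 5, 6, 6, 21] (depth 6)
After 'eq': stack = [6, 6, 5, 6, 0] (depth 5)
After 'push 7': stack = [6, 6, 5, 6, 0, 7] (depth 6)
After 'push 1': stack = [6, 6, 5, 6, 0, 7, 1] (depth 7)
After 'push 9': stack = [6, 6, 5, 6, 0, 7, 1, 9] (depth 8)
After 'push 6': stack = [6, 6, 5, 6, 0, 7, 1, 9, 6] (depth 9)
After 'drop': stack = [6, 6, 5, 6, 0, 7, 1, 9] (depth 8)
After 'push -5': stack = [6, 6, 5, 6, 0, 7, 1, 9, -5] (depth 9)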